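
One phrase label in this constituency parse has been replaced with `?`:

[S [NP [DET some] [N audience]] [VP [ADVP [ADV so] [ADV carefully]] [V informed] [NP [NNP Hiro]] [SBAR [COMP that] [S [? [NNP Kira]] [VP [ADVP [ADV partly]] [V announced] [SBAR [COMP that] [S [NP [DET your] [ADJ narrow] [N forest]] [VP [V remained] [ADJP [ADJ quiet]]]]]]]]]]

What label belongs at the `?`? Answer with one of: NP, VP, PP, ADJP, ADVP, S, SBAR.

NP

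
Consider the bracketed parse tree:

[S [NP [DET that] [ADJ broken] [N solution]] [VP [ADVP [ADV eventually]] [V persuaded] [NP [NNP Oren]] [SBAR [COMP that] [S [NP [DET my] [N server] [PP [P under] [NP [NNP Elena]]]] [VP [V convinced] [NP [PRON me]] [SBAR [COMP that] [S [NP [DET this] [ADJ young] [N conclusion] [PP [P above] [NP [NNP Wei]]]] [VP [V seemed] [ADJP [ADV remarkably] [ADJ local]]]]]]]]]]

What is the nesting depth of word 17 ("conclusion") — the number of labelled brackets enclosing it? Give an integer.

9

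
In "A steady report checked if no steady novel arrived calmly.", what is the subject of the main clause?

In the main clause the verb is "checked"; the NP preceding it, "a steady report", is the subject.

a steady report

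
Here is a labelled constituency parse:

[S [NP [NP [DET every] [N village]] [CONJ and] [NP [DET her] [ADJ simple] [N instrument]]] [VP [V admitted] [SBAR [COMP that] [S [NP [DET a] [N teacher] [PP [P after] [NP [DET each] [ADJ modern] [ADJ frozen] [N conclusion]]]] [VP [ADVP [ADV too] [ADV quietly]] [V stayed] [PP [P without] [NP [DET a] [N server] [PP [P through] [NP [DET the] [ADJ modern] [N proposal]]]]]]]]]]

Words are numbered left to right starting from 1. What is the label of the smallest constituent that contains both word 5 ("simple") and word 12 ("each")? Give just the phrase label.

S

Word 5 lies under S → NP → NP → ADJ; word 12 lies under S → VP → SBAR → S → NP → PP → NP → DET. The lowest shared node is the S.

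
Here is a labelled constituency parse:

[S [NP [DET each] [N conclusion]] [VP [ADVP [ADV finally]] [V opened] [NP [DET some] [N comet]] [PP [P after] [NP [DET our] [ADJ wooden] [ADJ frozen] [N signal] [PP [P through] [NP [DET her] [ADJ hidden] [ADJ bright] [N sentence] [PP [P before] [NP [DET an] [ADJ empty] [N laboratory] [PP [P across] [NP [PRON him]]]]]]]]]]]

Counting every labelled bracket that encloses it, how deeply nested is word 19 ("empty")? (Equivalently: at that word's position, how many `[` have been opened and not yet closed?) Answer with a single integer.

9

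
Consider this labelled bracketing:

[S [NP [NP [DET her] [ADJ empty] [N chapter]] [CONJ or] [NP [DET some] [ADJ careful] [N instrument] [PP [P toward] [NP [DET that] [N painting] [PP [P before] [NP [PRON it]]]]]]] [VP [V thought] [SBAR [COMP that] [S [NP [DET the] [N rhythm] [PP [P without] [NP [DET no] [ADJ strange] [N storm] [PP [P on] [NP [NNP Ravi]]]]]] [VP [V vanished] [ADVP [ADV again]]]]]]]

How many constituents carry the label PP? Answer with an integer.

Scanning left to right, an opening `[PP` appears at word positions 8, 11, 17, 21 — 4 in total.

4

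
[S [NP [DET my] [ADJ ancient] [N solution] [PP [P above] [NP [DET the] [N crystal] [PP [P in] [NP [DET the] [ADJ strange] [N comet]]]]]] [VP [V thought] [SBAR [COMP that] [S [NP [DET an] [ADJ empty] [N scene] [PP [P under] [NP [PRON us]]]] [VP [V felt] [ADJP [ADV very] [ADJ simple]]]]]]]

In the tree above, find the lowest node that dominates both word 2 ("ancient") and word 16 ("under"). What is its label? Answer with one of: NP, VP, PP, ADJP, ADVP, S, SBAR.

S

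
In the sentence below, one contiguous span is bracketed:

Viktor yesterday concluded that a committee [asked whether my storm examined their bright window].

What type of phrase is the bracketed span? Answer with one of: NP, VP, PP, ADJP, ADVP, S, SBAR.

The bracketed span "asked whether my storm examined their bright window" is headed by "asked", making it a verb phrase (VP).

VP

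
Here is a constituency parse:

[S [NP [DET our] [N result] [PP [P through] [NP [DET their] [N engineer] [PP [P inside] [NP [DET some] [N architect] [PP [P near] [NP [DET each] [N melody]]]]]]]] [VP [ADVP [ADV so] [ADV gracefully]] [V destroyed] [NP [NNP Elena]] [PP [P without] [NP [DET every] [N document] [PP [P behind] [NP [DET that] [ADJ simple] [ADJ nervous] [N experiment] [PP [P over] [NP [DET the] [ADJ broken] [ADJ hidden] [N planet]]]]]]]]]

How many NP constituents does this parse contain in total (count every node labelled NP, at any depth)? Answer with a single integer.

8

The NP constituents are: [NP our result through their engineer inside some architect near each melody]; [NP their engineer inside some architect near each melody]; [NP some architect near each melody]; [NP each melody]; [NP Elena]; [NP every document behind that simple nervous experiment over the broken hidden planet] …. Total: 8.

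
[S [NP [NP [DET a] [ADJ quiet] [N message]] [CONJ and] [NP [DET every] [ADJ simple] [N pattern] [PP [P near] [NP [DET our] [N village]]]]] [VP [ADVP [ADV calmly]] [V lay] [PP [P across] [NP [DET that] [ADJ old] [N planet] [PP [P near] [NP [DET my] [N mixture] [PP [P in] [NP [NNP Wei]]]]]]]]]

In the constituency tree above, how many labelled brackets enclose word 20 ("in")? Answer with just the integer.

8

Counting open brackets not yet closed at "in": [S [VP [PP [NP [PP [NP [PP [P = 8.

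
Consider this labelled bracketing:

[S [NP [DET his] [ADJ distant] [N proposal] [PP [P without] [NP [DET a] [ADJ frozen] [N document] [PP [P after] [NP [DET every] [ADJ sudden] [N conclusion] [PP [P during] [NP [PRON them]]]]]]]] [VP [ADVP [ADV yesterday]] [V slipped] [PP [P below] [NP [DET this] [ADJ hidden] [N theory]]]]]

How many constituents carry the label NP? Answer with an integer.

5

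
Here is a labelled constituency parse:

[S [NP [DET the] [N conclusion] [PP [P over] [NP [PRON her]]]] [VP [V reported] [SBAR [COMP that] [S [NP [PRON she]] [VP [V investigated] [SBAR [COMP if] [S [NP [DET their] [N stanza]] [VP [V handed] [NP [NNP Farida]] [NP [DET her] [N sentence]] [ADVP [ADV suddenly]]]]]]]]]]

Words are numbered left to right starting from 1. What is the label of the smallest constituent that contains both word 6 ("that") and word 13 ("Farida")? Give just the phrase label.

SBAR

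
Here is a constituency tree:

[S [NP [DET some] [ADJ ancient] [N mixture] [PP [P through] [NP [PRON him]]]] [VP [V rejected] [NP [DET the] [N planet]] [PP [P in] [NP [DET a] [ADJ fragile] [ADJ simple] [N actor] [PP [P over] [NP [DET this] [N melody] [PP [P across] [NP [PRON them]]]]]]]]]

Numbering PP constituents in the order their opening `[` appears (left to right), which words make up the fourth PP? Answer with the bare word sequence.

across them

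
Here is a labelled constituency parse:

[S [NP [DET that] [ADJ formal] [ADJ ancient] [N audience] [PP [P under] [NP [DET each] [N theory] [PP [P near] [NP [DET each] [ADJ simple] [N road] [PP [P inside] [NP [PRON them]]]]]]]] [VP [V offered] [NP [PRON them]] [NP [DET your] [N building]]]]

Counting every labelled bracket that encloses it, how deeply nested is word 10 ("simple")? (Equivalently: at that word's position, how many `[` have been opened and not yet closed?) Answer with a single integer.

7

Counting open brackets not yet closed at "simple": [S [NP [PP [NP [PP [NP [ADJ = 7.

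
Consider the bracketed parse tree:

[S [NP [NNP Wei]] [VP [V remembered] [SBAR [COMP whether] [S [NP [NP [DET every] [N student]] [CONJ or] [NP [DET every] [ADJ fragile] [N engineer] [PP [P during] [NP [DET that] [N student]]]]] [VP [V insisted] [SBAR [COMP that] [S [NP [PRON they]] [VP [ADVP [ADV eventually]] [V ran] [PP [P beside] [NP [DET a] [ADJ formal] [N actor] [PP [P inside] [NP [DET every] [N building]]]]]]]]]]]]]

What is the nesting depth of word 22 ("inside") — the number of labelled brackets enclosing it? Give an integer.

12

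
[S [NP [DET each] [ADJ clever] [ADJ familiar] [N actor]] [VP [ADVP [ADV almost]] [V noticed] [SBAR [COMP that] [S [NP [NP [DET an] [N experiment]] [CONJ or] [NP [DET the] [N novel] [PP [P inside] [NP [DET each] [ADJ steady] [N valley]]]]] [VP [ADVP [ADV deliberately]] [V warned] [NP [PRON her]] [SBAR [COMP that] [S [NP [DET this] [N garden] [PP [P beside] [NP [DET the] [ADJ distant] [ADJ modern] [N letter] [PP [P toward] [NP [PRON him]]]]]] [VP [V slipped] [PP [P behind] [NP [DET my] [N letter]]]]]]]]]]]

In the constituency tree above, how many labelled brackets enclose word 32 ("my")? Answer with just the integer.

11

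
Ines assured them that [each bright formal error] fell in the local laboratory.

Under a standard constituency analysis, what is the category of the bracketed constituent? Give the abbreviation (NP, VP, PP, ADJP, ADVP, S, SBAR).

"error" is the head of the bracketed span, so the span is a noun phrase: NP.

NP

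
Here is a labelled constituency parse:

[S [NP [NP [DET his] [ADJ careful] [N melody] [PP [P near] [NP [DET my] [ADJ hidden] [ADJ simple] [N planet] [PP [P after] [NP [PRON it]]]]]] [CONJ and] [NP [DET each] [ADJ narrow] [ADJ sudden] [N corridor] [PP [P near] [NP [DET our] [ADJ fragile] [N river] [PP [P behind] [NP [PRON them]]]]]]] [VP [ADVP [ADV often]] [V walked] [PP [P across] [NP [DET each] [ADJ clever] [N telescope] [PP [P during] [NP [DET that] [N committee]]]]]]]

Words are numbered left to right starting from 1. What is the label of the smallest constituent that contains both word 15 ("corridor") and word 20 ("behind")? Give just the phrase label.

NP

Word 15 lies under S → NP → NP → N; word 20 lies under S → NP → NP → PP → NP → PP → P. The lowest shared node is the NP.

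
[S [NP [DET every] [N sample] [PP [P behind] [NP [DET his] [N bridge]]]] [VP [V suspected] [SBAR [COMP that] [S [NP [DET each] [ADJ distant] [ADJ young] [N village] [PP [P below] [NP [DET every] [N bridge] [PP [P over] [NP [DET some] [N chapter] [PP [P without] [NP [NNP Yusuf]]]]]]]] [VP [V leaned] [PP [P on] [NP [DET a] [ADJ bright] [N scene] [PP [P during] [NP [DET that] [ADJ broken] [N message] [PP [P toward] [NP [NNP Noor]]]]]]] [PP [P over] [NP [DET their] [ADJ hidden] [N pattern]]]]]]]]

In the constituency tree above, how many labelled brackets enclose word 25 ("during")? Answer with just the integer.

9

Counting open brackets not yet closed at "during": [S [VP [SBAR [S [VP [PP [NP [PP [P = 9.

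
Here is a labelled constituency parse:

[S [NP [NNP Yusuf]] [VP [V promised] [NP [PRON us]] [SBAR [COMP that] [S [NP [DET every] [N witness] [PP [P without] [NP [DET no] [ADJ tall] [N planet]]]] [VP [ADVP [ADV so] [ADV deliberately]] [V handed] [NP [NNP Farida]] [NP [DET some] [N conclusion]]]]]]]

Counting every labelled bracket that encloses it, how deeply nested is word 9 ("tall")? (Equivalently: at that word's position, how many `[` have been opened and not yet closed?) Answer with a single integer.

Counting open brackets not yet closed at "tall": [S [VP [SBAR [S [NP [PP [NP [ADJ = 8.

8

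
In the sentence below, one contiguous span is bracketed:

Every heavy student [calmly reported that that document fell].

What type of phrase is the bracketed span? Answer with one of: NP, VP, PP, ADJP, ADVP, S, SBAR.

VP

The span is built around the verb "reported" — a verb phrase (VP).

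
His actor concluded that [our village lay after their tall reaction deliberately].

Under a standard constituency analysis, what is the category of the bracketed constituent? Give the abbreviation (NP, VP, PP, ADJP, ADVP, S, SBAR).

S

The span is built around the head "lay" — a clause (S).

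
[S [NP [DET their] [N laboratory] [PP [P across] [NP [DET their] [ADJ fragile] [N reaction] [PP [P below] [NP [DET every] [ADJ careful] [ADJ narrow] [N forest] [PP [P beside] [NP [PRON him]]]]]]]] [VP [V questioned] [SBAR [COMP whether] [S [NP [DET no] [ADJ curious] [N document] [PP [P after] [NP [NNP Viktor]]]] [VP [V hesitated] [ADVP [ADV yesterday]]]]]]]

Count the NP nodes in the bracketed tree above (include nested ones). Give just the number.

6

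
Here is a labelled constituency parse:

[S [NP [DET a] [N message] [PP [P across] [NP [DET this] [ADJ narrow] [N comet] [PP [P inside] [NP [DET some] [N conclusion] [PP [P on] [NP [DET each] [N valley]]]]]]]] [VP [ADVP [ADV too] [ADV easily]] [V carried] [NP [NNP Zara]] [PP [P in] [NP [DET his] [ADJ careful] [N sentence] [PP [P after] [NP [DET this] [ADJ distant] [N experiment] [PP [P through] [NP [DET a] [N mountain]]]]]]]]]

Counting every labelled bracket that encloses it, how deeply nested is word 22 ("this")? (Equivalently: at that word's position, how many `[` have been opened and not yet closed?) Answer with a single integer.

7

Counting open brackets not yet closed at "this": [S [VP [PP [NP [PP [NP [DET = 7.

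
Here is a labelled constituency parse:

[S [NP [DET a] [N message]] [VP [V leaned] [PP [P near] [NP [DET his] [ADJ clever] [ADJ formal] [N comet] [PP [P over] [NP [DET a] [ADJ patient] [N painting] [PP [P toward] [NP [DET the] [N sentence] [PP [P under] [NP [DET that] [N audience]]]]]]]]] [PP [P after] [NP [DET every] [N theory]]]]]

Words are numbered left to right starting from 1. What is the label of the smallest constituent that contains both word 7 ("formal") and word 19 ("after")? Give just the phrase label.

VP

The smallest bracket enclosing both words is [VP leaned near his clever formal comet over a patient painting toward the sentence under that audience after every theory], so the label is VP.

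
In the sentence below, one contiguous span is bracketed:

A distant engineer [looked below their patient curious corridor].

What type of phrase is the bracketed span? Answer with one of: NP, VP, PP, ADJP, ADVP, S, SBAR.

The span is built around the verb "looked" — a verb phrase (VP).

VP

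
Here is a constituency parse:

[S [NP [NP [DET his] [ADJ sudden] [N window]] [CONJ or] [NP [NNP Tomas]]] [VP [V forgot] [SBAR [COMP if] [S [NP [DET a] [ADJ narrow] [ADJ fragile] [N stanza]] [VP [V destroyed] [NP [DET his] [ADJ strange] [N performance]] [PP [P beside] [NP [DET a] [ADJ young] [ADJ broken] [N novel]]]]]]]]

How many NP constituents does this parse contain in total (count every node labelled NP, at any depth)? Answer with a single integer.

6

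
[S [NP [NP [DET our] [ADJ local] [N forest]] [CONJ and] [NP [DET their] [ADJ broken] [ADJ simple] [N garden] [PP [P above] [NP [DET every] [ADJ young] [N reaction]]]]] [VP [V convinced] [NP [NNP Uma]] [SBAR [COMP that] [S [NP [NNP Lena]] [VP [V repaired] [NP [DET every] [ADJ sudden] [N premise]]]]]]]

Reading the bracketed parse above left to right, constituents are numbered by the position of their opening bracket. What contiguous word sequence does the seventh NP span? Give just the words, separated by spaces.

every sudden premise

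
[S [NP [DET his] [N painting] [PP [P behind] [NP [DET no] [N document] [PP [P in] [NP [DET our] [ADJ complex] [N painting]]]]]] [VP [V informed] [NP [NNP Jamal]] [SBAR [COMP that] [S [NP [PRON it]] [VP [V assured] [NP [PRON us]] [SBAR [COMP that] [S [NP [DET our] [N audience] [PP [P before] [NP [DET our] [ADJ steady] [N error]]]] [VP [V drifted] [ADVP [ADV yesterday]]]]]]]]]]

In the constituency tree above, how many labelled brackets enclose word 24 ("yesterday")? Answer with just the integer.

10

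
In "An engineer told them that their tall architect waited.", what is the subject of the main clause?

"an engineer" is the NP that combines with the VP headed by "told" to form the main clause — the subject.

an engineer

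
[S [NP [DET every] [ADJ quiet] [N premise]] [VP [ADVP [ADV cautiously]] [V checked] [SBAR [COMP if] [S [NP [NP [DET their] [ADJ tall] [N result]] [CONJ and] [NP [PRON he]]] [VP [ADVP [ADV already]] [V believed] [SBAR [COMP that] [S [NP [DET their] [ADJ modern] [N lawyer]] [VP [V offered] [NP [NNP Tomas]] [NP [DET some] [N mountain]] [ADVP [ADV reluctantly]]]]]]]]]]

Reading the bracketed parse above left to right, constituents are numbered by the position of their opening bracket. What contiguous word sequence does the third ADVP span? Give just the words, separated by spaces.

reluctantly

In left-to-right order the ADVP constituents are "cautiously"; "already"; "reluctantly". Number 3 is "reluctantly".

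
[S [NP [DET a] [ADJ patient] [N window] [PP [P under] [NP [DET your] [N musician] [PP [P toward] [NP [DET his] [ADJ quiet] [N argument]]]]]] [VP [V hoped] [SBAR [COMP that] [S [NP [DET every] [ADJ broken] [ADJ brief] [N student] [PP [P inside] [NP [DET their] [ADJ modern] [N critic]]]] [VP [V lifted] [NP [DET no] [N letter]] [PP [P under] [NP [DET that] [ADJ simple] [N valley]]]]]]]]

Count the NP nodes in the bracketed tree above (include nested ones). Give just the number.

7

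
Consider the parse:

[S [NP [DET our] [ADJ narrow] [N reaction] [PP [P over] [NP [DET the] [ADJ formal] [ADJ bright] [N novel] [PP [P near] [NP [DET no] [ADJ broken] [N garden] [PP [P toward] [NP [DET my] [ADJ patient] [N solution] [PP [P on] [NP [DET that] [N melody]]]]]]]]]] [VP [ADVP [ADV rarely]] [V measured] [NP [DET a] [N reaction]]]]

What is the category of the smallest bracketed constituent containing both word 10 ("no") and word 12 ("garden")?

NP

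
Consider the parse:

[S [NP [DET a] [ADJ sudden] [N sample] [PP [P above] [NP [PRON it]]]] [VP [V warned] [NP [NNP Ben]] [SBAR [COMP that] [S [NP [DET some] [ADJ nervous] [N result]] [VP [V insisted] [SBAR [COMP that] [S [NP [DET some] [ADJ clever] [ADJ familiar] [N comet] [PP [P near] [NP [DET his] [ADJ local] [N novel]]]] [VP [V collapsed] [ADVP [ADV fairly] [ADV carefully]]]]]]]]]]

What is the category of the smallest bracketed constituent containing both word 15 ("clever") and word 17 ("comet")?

NP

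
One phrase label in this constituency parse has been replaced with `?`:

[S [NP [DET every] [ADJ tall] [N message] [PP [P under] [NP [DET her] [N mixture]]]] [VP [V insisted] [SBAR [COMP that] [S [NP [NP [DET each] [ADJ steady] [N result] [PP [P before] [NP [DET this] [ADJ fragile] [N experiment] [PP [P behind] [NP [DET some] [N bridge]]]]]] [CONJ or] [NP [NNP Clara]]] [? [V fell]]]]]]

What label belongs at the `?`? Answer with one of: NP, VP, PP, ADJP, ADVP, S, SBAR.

The `?` node immediately contains: V 'fell'. That is the internal structure of a verb phrase, so the label is VP.

VP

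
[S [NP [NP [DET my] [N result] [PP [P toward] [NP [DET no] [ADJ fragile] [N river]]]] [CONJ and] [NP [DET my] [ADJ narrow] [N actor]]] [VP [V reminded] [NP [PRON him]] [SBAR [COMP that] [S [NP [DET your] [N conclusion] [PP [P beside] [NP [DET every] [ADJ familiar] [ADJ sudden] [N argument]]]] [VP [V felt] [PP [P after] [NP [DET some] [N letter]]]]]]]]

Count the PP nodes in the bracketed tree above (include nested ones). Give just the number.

3

The PP constituents are: [PP toward no fragile river]; [PP beside every familiar sudden argument]; [PP after some letter]. Total: 3.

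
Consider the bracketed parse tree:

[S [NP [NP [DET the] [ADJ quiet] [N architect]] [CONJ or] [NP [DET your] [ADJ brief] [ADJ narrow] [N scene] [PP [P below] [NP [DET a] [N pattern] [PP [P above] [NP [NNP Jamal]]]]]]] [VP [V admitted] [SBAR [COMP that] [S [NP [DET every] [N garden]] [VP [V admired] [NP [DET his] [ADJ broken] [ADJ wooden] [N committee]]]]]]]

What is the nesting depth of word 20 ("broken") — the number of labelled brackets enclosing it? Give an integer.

7

Counting open brackets not yet closed at "broken": [S [VP [SBAR [S [VP [NP [ADJ = 7.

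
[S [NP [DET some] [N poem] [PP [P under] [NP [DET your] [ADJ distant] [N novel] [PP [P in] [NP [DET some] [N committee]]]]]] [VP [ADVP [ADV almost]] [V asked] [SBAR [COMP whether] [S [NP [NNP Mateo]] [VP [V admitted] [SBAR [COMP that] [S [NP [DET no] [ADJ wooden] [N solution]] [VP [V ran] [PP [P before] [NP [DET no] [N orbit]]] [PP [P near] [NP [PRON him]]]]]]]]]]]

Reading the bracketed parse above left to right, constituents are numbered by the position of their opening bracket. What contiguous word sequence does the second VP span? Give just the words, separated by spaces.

admitted that no wooden solution ran before no orbit near him

In left-to-right order the VP constituents are "almost asked whether Mateo admitted that no wooden solution ran before no orbit near him"; "admitted that no wooden solution ran before no orbit near him"; "ran before no orbit near him". Number 2 is "admitted that no wooden solution ran before no orbit near him".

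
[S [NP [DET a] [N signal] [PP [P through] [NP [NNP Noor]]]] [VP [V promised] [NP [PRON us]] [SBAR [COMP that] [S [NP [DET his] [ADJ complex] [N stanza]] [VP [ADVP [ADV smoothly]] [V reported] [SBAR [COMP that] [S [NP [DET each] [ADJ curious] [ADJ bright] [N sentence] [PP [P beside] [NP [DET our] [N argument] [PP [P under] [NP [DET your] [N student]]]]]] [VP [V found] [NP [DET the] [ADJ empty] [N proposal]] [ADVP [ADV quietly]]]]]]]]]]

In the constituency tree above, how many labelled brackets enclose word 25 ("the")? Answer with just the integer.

Path from the root down to the word: S → VP → SBAR → S → VP → SBAR → S → VP → NP → DET. That is 10 enclosing brackets.

10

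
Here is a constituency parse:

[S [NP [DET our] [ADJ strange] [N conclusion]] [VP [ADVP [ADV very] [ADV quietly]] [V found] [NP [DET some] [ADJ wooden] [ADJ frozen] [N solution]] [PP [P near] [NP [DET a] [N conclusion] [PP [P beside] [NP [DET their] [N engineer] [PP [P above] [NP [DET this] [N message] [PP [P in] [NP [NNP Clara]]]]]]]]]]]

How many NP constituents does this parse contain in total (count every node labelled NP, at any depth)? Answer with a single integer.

6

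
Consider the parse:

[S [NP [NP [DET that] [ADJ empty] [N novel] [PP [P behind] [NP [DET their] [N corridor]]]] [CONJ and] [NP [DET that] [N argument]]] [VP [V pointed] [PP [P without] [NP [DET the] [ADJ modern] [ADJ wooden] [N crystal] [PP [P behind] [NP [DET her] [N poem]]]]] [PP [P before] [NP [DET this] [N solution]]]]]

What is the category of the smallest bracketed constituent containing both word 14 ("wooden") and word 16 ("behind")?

NP

The smallest bracket enclosing both words is [NP the modern wooden crystal behind her poem], so the label is NP.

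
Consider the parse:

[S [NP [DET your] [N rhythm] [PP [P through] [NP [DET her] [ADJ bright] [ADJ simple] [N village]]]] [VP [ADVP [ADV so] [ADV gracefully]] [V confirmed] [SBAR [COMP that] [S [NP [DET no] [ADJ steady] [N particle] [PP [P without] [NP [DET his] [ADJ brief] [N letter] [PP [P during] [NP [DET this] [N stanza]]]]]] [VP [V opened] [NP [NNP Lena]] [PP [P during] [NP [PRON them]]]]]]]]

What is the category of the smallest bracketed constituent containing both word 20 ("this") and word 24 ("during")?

The smallest bracket enclosing both words is [S no steady particle without his brief letter during this stanza opened Lena during them], so the label is S.

S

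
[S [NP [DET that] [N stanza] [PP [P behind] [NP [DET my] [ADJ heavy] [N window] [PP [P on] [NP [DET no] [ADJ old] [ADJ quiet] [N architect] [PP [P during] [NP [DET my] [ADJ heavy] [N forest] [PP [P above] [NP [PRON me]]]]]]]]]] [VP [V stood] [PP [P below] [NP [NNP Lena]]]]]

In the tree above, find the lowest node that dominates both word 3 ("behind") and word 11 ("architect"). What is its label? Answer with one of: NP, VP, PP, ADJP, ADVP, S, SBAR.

Both words fall inside [PP behind my heavy window on no old quiet architect during my heavy forest above me] (words 3–17), and no smaller constituent contains them both. Label: PP.

PP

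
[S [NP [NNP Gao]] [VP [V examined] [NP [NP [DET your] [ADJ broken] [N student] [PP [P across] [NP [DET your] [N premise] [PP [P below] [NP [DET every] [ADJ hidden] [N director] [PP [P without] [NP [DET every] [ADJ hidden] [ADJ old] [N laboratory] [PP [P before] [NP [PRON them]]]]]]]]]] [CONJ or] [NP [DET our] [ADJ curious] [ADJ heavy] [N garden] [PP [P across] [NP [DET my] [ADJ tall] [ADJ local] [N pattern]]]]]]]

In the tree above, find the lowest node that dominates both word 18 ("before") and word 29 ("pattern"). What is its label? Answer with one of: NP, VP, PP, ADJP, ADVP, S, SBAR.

The smallest bracket enclosing both words is [NP your broken student across your premise below every hidden director without every hidden old laboratory before them or our curious heavy garden across my tall local pattern], so the label is NP.

NP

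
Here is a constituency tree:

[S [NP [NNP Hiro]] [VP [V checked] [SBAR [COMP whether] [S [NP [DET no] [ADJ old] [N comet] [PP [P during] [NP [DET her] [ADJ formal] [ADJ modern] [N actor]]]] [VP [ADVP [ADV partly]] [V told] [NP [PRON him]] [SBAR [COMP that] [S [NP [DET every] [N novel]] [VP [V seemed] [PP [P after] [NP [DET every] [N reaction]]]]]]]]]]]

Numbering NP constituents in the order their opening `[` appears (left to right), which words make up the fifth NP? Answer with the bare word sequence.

Opening `[NP` markers occur at word positions 1, 4, 8, 14, 16, 20; the fifth of these opens the constituent [NP every novel].

every novel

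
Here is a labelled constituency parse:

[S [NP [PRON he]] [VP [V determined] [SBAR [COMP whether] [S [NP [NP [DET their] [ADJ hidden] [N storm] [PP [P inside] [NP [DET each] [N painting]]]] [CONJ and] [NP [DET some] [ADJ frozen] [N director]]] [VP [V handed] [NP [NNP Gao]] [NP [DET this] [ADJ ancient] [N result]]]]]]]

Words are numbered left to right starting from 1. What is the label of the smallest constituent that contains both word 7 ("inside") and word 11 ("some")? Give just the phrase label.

Both words fall inside [NP their hidden storm inside each painting and some frozen director] (words 4–13), and no smaller constituent contains them both. Label: NP.

NP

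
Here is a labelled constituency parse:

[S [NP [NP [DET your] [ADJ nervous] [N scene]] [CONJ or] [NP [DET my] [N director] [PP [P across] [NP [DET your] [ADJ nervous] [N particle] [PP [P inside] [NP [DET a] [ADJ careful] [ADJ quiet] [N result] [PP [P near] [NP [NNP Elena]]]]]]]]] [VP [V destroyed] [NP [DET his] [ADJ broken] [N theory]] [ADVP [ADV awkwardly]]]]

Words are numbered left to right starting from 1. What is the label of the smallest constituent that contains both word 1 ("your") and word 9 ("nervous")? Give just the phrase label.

NP

Both words fall inside [NP your nervous scene or my director across your nervous particle inside a careful quiet result near Elena] (words 1–17), and no smaller constituent contains them both. Label: NP.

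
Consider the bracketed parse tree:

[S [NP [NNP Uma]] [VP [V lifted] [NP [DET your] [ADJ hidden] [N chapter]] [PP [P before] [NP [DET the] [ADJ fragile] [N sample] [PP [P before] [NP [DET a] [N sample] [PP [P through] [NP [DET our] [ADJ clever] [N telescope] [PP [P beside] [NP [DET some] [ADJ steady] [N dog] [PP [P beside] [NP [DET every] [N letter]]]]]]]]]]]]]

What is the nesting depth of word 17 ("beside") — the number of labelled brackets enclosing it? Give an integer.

10

The word sits inside P, which is inside PP, inside NP, inside PP, inside NP, inside PP, inside NP, inside PP, inside VP, inside S — 10 brackets in all.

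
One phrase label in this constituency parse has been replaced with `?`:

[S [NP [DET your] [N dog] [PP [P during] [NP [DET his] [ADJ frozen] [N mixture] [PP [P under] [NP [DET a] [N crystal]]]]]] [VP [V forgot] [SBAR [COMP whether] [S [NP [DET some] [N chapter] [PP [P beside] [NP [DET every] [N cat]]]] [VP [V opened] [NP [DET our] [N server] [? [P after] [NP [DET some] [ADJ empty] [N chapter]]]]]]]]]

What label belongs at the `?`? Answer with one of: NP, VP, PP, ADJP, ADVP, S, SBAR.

PP

The `?` node immediately contains: P 'after', NP. That is the internal structure of a prepositional phrase, so the label is PP.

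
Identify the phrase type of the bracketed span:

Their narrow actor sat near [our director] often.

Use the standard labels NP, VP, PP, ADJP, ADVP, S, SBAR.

The span is built around the noun "director" — a noun phrase (NP).

NP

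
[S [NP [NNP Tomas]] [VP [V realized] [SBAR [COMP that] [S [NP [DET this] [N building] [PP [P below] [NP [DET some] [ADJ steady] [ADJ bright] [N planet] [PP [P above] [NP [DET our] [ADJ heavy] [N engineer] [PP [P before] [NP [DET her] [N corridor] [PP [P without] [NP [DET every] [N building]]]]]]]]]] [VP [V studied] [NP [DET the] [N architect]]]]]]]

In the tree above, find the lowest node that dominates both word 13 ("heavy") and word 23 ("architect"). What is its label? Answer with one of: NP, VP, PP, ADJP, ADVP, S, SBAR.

The smallest bracket enclosing both words is [S this building below some steady bright planet above our heavy engineer before her corridor without every building studied the architect], so the label is S.

S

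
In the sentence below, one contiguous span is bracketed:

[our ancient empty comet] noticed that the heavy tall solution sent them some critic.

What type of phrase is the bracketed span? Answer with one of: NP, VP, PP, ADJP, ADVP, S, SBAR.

NP

The bracketed span "our ancient empty comet" is headed by "comet", making it a noun phrase (NP).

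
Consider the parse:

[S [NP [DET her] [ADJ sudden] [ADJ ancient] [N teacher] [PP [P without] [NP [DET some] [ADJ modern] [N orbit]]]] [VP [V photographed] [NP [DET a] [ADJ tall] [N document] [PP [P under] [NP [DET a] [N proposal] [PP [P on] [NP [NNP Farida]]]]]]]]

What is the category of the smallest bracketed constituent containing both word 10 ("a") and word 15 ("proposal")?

NP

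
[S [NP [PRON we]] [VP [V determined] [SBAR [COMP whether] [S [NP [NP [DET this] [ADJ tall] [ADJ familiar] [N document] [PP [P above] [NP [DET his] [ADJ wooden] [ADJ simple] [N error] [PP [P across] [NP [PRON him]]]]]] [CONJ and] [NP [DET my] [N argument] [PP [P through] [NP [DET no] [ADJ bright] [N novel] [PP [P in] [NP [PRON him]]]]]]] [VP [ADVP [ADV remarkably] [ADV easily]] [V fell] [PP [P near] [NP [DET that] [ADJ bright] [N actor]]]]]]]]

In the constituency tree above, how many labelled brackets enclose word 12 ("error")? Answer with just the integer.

9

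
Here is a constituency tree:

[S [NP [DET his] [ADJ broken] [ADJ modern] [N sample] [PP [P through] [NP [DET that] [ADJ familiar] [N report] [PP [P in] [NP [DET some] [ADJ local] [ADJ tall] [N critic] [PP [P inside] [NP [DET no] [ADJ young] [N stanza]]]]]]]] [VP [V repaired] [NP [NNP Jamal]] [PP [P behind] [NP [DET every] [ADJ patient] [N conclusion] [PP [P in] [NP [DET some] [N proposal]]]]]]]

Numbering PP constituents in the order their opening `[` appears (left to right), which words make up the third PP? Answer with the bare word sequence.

inside no young stanza

Opening `[PP` markers occur at word positions 5, 9, 14, 20, 24; the third of these opens the constituent [PP inside no young stanza].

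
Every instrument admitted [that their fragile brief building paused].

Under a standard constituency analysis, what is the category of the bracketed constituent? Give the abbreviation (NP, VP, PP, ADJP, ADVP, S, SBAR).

SBAR

"that" is the head of the bracketed span, so the span is a subordinate clause: SBAR.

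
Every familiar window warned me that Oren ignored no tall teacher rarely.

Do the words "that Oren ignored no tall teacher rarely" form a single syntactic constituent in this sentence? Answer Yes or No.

Yes

The sequence corresponds to a single SBAR node — the subordinate clause "that Oren ignored no tall teacher rarely".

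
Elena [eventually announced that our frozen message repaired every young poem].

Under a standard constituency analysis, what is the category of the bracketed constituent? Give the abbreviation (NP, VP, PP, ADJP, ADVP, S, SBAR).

VP

The bracketed span "eventually announced that our frozen message repaired every young poem" is headed by "announced", making it a verb phrase (VP).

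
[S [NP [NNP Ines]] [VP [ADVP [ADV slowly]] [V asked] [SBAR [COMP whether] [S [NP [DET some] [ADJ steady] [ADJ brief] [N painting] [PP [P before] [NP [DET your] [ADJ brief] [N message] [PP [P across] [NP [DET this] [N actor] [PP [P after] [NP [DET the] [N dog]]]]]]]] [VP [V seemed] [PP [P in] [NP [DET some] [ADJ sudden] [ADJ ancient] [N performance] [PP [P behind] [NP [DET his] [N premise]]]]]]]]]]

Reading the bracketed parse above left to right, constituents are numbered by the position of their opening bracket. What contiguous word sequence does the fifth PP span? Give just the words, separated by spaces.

behind his premise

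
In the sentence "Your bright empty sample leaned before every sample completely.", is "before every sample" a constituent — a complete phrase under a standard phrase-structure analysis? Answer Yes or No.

Yes

The sequence corresponds to a single PP node — the prepositional phrase "before every sample".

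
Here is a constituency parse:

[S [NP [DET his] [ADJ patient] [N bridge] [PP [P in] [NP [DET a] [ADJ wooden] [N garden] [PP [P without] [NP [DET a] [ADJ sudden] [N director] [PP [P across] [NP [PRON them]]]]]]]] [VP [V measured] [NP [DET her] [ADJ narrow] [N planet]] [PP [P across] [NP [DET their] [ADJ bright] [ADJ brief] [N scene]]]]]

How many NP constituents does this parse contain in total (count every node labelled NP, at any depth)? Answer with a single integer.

The NP constituents are: [NP his patient bridge in a wooden garden without a sudden director across them]; [NP a wooden garden without a sudden director across them]; [NP a sudden director across them]; [NP them]; [NP her narrow planet]; [NP their bright brief scene]. Total: 6.

6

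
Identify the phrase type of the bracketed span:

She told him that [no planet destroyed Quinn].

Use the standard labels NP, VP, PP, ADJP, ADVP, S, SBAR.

S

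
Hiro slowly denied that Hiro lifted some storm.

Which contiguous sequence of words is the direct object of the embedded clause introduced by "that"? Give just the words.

some storm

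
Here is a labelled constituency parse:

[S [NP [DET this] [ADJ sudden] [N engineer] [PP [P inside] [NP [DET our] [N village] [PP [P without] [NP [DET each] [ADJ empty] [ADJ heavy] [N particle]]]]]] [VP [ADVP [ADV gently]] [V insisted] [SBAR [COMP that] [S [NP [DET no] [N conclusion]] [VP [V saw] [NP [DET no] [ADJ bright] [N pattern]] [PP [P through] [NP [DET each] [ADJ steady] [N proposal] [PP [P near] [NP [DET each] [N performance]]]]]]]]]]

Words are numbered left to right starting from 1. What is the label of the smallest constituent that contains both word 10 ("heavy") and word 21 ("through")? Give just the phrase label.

S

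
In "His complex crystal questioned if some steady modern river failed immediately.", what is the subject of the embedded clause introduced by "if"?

some steady modern river

In the embedded clause introduced by "if" the verb is "failed"; the NP preceding it, "some steady modern river", is the subject.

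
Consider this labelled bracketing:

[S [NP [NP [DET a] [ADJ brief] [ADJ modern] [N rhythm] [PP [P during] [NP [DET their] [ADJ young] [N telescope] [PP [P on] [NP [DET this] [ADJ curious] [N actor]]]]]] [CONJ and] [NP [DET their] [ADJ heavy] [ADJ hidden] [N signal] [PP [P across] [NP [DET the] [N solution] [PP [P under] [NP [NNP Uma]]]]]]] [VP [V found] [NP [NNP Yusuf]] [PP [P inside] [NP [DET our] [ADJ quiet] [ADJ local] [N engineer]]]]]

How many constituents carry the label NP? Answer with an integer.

Scanning left to right, an opening `[NP` appears at word positions 1, 1, 6, 10, 14, 19, 22, 24, 26 — 9 in total.

9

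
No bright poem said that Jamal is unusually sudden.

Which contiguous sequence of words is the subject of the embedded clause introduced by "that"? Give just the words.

Jamal

"Jamal" is the NP that combines with the VP headed by "is" to form the embedded clause introduced by "that" — the subject.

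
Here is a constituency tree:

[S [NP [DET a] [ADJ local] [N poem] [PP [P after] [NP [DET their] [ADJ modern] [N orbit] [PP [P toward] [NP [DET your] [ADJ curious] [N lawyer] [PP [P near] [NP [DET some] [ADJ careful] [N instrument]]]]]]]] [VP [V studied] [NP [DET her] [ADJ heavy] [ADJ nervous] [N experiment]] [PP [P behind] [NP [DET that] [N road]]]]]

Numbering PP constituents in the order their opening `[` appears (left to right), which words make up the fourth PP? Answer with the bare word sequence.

behind that road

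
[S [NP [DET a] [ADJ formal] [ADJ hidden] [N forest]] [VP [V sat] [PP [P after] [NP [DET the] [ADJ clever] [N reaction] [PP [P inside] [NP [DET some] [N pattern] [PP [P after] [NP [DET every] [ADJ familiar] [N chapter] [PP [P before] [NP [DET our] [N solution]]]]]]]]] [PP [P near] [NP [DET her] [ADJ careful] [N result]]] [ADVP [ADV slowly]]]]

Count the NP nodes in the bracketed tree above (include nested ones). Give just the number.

Listing each NP by its span: [NP a formal hidden forest]; [NP the clever reaction inside some pattern after every familiar chapter before our solution]; [NP some pattern after every familiar chapter before our solution]; [NP every familiar chapter before our solution]; [NP our solution]; [NP her careful result] — that makes 6.

6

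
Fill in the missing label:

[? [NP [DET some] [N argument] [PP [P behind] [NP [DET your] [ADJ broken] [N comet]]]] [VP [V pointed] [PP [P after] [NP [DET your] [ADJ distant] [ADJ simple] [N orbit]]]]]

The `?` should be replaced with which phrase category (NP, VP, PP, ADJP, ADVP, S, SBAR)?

Looking at what the `?` directly dominates — NP, VP — this is a clause (S).

S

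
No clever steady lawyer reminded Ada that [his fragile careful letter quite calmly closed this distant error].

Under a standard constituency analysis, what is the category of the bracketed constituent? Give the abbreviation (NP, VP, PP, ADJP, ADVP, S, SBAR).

The bracketed span "his fragile careful letter quite calmly closed this distant error" is headed by "closed", making it a clause (S).

S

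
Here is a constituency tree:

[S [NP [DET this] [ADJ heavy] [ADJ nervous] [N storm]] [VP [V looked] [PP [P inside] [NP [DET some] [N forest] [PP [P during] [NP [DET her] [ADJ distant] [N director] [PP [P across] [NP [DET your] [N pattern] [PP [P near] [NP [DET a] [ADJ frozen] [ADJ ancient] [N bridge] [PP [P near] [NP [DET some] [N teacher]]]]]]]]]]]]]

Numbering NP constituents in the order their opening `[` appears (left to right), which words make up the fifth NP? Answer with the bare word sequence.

a frozen ancient bridge near some teacher

The NP opening brackets appear, in order, over: "this heavy nervous storm"; "some forest during her distant director across your pattern near a frozen ancient bridge near some teacher"; "her distant director across your pattern near a frozen ancient bridge near some teacher"; "your pattern near a frozen ancient bridge near some teacher"; "a frozen ancient bridge near some teacher"; "some teacher". The fifth one spans "a frozen ancient bridge near some teacher".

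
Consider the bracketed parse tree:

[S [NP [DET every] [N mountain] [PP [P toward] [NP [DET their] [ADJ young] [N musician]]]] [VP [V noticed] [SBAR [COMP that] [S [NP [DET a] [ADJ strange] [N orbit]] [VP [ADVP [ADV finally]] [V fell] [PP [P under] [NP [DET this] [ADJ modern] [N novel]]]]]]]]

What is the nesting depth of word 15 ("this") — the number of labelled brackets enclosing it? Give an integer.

8

Path from the root down to the word: S → VP → SBAR → S → VP → PP → NP → DET. That is 8 enclosing brackets.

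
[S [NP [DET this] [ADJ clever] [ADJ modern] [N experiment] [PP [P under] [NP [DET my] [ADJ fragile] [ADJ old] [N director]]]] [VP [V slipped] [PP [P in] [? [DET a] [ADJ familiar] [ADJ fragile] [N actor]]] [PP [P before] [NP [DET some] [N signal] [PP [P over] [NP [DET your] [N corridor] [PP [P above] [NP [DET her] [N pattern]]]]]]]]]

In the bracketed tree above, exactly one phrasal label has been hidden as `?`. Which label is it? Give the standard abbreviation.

The `?` node immediately contains: DET 'a', ADJ 'familiar', ADJ 'fragile', N 'actor'. That is the internal structure of a noun phrase, so the label is NP.

NP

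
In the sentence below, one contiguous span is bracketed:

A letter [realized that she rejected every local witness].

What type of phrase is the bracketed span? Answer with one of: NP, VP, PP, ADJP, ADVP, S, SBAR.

VP

The span is built around the verb "realized" — a verb phrase (VP).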